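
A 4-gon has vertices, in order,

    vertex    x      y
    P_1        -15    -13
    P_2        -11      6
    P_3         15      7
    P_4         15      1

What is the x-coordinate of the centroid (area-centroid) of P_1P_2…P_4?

Apply the shoelace (surveyor's) formula. First the cross-terms c_i = x_i·y_{i+1} − x_{i+1}·y_i:
  -233, -167, -90, -180  ⇒  2A = -670, A = -335.
Then Σ (x_i + x_{i+1})·c_i = 2690, so x̄ = 2690 / (6·(-335)) = -269/201.

-269/201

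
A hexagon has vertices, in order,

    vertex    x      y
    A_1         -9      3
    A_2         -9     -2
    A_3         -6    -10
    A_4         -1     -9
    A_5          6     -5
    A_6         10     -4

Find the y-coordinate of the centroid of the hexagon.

-309/82

Apply Gauss's area formula. First the cross-terms c_i = x_i·y_{i+1} − x_{i+1}·y_i:
  45, 78, 44, 59, 26, -6  ⇒  2A = 246, A = 123.
Then Σ (y_i + y_{i+1})·c_i = -2781, so ȳ = -2781 / (6·123) = -309/82.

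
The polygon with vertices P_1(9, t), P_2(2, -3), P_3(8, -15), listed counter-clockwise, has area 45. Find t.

-2

Write out the shoelace sum; only the two edges meeting at P_1 involve t:
2·Area = [(8·t − 9·(-15)) + (9·(-3) − 2·t)] + -6
       = 6·t + 102 = 90
⇒ t = -2.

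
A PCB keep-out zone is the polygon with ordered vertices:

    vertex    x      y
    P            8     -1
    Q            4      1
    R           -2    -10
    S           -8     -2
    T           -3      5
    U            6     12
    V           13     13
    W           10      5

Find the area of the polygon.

203.5

P→Q: (8)(1) − (4)(-1) = 12
Q→R: (4)(-10) − (-2)(1) = -38
R→S: (-2)(-2) − (-8)(-10) = -76
S→T: (-8)(5) − (-3)(-2) = -46
T→U: (-3)(12) − (6)(5) = -66
U→V: (6)(13) − (13)(12) = -78
V→W: (13)(5) − (10)(13) = -65
W→P: (10)(-1) − (8)(5) = -50
Σ = -407
Area = |Σ|/2 = 203.5.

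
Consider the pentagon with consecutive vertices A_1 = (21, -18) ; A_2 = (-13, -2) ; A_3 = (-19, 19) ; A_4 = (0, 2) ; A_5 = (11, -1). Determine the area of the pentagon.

399

Apply the shoelace (surveyor's) formula: 2A = Σ (x_i·y_{i+1} − x_{i+1}·y_i), indices taken mod 5.
A_1→A_2: (21)(-2) − (-13)(-18) = -276
A_2→A_3: (-13)(19) − (-19)(-2) = -285
A_3→A_4: (-19)(2) − (0)(19) = -38
A_4→A_5: (0)(-1) − (11)(2) = -22
A_5→A_1: (11)(-18) − (21)(-1) = -177
Σ = -798
Area = |Σ|/2 = 399.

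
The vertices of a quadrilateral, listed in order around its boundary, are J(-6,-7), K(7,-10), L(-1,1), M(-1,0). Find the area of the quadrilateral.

57

Apply the shoelace (surveyor's) formula: 2A = Σ (x_i·y_{i+1} − x_{i+1}·y_i), indices taken mod 4.
J→K: (-6)(-10) − (7)(-7) = 109
K→L: (7)(1) − (-1)(-10) = -3
L→M: (-1)(0) − (-1)(1) = 1
M→J: (-1)(-7) − (-6)(0) = 7
Σ = 114
Area = |Σ|/2 = 57.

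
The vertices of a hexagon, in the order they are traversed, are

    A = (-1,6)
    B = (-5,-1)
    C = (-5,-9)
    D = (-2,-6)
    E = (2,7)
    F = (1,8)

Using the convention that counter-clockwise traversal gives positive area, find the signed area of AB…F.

Σ = (31) + (40) + (12) + (-2) + (9) + (14) = 104
Signed area = Σ/2 = 52 (positive ⇒ counter-clockwise traversal).

52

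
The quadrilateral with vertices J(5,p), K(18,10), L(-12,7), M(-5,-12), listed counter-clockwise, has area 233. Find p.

The doubled signed area Σ (x_i y_{i+1} − x_{i+1} y_i) is linear in p.
With p=0 it equals 535; the coefficient of p is -23 (from the two edges through J).
So -23·p + 535 = 2·233 = 466 ⇒ p = 3.

3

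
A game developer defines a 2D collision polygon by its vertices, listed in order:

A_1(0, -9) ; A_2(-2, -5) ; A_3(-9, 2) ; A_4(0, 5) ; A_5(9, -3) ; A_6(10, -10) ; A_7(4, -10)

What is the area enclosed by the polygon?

Apply the surveyor's formula: 2A = Σ (x_i·y_{i+1} − x_{i+1}·y_i), indices taken mod 7.
Cross-terms: -18, -49, -45, -45, -60, -60, -36  ⇒  Σ = -313
Area = |Σ|/2 = 156.5.

156.5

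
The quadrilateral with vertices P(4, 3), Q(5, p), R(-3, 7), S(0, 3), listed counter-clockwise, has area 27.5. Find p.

Write out the shoelace sum; only the two edges meeting at Q involve p:
2·Area = [(4·p − 5·3) + (5·7 − (-3)·p)] + -21
       = 7·p + -1 = 55
⇒ p = 8.

8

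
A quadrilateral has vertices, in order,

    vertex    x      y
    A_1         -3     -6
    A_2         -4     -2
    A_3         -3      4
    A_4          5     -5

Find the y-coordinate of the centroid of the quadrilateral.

Apply the surveyor's formula. First the cross-terms c_i = x_i·y_{i+1} − x_{i+1}·y_i:
  -18, -22, -5, -45  ⇒  2A = -90, A = -45.
Then Σ (y_i + y_{i+1})·c_i = 600, so ȳ = 600 / (6·(-45)) = -20/9.

-20/9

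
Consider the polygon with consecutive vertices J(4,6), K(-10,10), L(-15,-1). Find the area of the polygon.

87

Apply the surveyor's formula: 2A = Σ (x_i·y_{i+1} − x_{i+1}·y_i), indices taken mod 3.
Σ = (100) + (160) + (-86) = 174
Area = |Σ|/2 = 87.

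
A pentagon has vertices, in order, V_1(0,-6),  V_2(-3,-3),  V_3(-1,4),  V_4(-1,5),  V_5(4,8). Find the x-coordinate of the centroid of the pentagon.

32/129

Apply Gauss's area formula. First the cross-terms c_i = x_i·y_{i+1} − x_{i+1}·y_i:
  -18, -15, -1, -28, -24  ⇒  2A = -86, A = -43.
Then Σ (x_i + x_{i+1})·c_i = -64, so x̄ = -64 / (6·(-43)) = 32/129.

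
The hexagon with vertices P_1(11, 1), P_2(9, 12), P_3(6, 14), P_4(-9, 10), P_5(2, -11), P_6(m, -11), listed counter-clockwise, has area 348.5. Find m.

13

Write out the shoelace sum; only the two edges meeting at P_6 involve m:
2·Area = [(2·(-11) − m·(-11)) + (m·1 − 11·(-11))] + 442
       = 12·m + 541 = 697
⇒ m = 13.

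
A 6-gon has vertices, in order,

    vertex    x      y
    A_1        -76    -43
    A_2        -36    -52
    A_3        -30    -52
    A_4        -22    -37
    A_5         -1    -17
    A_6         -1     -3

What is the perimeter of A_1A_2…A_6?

|A_1A_2| = √((40)² + (-9)²) = √1681 = 41
|A_2A_3| = √((6)² + (0)²) = √36 = 6
|A_3A_4| = √((8)² + (15)²) = √289 = 17
|A_4A_5| = √((21)² + (20)²) = √841 = 29
|A_5A_6| = √((0)² + (14)²) = √196 = 14
|A_6A_1| = √((-75)² + (-40)²) = √7225 = 85
Perimeter = 41 + 6 + 17 + 29 + 14 + 85 = 192.

192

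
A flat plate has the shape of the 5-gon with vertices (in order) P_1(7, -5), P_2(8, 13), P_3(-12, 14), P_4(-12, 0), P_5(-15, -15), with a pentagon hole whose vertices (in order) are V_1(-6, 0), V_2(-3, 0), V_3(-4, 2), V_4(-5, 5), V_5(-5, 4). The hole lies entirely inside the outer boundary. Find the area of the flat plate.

Outer boundary:
Cross-terms: 131, 268, 168, 180, 180  ⇒  Σ = 927
Area = |Σ|/2 = 463.5.
Hole:
Apply the shoelace (surveyor's) formula: 2A = Σ (x_i·y_{i+1} − x_{i+1}·y_i), indices taken mod 5.
Σ = (0) + (-6) + (-10) + (5) + (24) = 13
Area = |Σ|/2 = 6.5.
Net area = 463.5 − 6.5 = 457.

457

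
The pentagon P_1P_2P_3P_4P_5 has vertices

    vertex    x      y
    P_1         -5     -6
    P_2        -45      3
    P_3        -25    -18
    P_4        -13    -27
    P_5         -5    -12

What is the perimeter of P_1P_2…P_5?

108

|P_1P_2| = √((-40)² + (9)²) = √1681 = 41
|P_2P_3| = √((20)² + (-21)²) = √841 = 29
|P_3P_4| = √((12)² + (-9)²) = √225 = 15
|P_4P_5| = √((8)² + (15)²) = √289 = 17
|P_5P_1| = √((0)² + (6)²) = √36 = 6
Perimeter = 41 + 29 + 15 + 17 + 6 = 108.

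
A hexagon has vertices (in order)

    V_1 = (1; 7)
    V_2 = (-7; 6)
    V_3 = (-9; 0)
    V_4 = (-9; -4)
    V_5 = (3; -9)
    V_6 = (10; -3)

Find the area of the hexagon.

196

Σ = (55) + (54) + (36) + (93) + (81) + (73) = 392
Area = |Σ|/2 = 196.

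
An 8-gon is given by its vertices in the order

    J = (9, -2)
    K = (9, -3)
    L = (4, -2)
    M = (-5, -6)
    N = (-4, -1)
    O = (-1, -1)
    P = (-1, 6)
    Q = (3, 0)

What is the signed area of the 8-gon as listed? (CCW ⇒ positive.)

-48

J→K: (9)(-3) − (9)(-2) = -9
K→L: (9)(-2) − (4)(-3) = -6
L→M: (4)(-6) − (-5)(-2) = -34
M→N: (-5)(-1) − (-4)(-6) = -19
N→O: (-4)(-1) − (-1)(-1) = 3
O→P: (-1)(6) − (-1)(-1) = -7
P→Q: (-1)(0) − (3)(6) = -18
Q→J: (3)(-2) − (9)(0) = -6
Σ = -96
Signed area = Σ/2 = -48 (negative ⇒ clockwise traversal).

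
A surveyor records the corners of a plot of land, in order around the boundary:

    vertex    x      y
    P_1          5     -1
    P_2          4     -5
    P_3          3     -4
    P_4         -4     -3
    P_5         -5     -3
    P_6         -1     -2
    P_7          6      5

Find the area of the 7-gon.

Apply the shoelace (surveyor's) formula: 2A = Σ (x_i·y_{i+1} − x_{i+1}·y_i), indices taken mod 7.
P_1→P_2: (5)(-5) − (4)(-1) = -21
P_2→P_3: (4)(-4) − (3)(-5) = -1
P_3→P_4: (3)(-3) − (-4)(-4) = -25
P_4→P_5: (-4)(-3) − (-5)(-3) = -3
P_5→P_6: (-5)(-2) − (-1)(-3) = 7
P_6→P_7: (-1)(5) − (6)(-2) = 7
P_7→P_1: (6)(-1) − (5)(5) = -31
Σ = -67
Area = |Σ|/2 = 33.5.

33.5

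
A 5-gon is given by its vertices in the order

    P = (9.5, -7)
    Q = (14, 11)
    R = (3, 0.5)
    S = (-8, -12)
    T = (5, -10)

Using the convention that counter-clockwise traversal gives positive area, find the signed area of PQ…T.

172.25

Σ = (202.5) + (-26) + (-32) + (140) + (60) = 344.5
Signed area = Σ/2 = 172.25 (positive ⇒ counter-clockwise traversal).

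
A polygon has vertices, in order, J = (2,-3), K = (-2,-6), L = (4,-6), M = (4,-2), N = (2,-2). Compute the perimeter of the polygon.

18

|JK| = √((-4)² + (-3)²) = √25 = 5
|KL| = √((6)² + (0)²) = √36 = 6
|LM| = √((0)² + (4)²) = √16 = 4
|MN| = √((-2)² + (0)²) = √4 = 2
|NJ| = √((0)² + (-1)²) = √1 = 1
Perimeter = 5 + 6 + 4 + 2 + 1 = 18.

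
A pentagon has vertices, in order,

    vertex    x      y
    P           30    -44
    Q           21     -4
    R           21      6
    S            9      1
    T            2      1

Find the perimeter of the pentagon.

|PQ| = √((-9)² + (40)²) = √1681 = 41
|QR| = √((0)² + (10)²) = √100 = 10
|RS| = √((-12)² + (-5)²) = √169 = 13
|ST| = √((-7)² + (0)²) = √49 = 7
|TP| = √((28)² + (-45)²) = √2809 = 53
Perimeter = 41 + 10 + 13 + 7 + 53 = 124.

124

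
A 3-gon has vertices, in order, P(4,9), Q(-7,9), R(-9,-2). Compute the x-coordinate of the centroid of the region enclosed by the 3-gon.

-4

Apply Gauss's area formula. First the cross-terms c_i = x_i·y_{i+1} − x_{i+1}·y_i:
  99, 95, -73  ⇒  2A = 121, A = 60.5.
Then Σ (x_i + x_{i+1})·c_i = -1452, so x̄ = -1452 / (6·60.5) = -4.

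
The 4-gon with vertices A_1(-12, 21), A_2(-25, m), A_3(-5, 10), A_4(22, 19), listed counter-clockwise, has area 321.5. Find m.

Write out the shoelace sum; only the two edges meeting at A_2 involve m:
2·Area = [((-12)·m − (-25)·21) + ((-25)·10 − (-5)·m)] + 375
       = -7·m + 650 = 643
⇒ m = 1.

1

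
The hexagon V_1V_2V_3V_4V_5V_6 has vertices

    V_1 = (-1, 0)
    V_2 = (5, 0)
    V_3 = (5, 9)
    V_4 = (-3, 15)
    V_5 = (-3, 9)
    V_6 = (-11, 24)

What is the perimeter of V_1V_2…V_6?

74

|V_1V_2| = √((6)² + (0)²) = √36 = 6
|V_2V_3| = √((0)² + (9)²) = √81 = 9
|V_3V_4| = √((-8)² + (6)²) = √100 = 10
|V_4V_5| = √((0)² + (-6)²) = √36 = 6
|V_5V_6| = √((-8)² + (15)²) = √289 = 17
|V_6V_1| = √((10)² + (-24)²) = √676 = 26
Perimeter = 6 + 9 + 10 + 6 + 17 + 26 = 74.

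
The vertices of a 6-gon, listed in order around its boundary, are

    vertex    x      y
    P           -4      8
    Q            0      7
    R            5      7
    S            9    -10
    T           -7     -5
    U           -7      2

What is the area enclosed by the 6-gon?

Apply the surveyor's formula: 2A = Σ (x_i·y_{i+1} − x_{i+1}·y_i), indices taken mod 6.
Σ = (-28) + (-35) + (-113) + (-115) + (-49) + (-48) = -388
Area = |Σ|/2 = 194.

194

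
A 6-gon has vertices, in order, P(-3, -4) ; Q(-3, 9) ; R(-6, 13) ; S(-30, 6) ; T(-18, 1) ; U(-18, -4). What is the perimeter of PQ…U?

76

|PQ| = √((0)² + (13)²) = √169 = 13
|QR| = √((-3)² + (4)²) = √25 = 5
|RS| = √((-24)² + (-7)²) = √625 = 25
|ST| = √((12)² + (-5)²) = √169 = 13
|TU| = √((0)² + (-5)²) = √25 = 5
|UP| = √((15)² + (0)²) = √225 = 15
Perimeter = 13 + 5 + 25 + 13 + 5 + 15 = 76.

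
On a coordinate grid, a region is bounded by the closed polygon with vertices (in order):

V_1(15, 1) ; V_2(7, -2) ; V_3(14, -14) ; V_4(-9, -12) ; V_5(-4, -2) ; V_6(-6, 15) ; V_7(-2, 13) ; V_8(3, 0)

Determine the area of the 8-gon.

293.5

Apply Gauss's area formula: 2A = Σ (x_i·y_{i+1} − x_{i+1}·y_i), indices taken mod 8.
V_1→V_2: (15)(-2) − (7)(1) = -37
V_2→V_3: (7)(-14) − (14)(-2) = -70
V_3→V_4: (14)(-12) − (-9)(-14) = -294
V_4→V_5: (-9)(-2) − (-4)(-12) = -30
V_5→V_6: (-4)(15) − (-6)(-2) = -72
V_6→V_7: (-6)(13) − (-2)(15) = -48
V_7→V_8: (-2)(0) − (3)(13) = -39
V_8→V_1: (3)(1) − (15)(0) = 3
Σ = -587
Area = |Σ|/2 = 293.5.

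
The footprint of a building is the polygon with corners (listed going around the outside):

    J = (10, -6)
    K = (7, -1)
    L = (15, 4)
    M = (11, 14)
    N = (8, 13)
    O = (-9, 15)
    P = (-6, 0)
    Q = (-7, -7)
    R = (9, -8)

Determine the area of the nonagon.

Σ = (32) + (43) + (166) + (31) + (237) + (90) + (42) + (119) + (26) = 786
Area = |Σ|/2 = 393.

393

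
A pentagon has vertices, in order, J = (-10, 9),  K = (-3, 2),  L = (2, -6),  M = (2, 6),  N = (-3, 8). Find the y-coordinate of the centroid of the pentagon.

Apply the surveyor's formula. First the cross-terms c_i = x_i·y_{i+1} − x_{i+1}·y_i:
  7, 14, 24, 34, 53  ⇒  2A = 132, A = 66.
Then Σ (y_i + y_{i+1})·c_i = 1398, so ȳ = 1398 / (6·66) = 233/66.

233/66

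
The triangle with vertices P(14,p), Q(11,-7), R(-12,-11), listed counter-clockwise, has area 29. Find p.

Write out the shoelace sum; only the two edges meeting at P involve p:
2·Area = [((-12)·p − 14·(-11)) + (14·(-7) − 11·p)] + -205
       = -23·p + -149 = 58
⇒ p = -9.

-9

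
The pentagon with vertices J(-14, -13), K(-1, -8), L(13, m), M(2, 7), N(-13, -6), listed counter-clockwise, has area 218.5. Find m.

Write out the shoelace sum; only the two edges meeting at L involve m:
2·Area = [((-1)·m − 13·(-8)) + (13·7 − 2·m)] + 263
       = -3·m + 458 = 437
⇒ m = 7.

7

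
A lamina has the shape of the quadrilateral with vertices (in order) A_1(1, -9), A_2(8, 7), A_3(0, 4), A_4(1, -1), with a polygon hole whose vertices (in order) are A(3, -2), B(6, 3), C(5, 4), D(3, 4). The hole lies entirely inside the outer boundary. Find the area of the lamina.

39.5

Outer boundary:
Cross-terms: 79, 32, -4, -8  ⇒  Σ = 99
Area = |Σ|/2 = 49.5.
Hole:
A→B: (3)(3) − (6)(-2) = 21
B→C: (6)(4) − (5)(3) = 9
C→D: (5)(4) − (3)(4) = 8
D→A: (3)(-2) − (3)(4) = -18
Σ = 20
Area = |Σ|/2 = 10.
Net area = 49.5 − 10 = 39.5.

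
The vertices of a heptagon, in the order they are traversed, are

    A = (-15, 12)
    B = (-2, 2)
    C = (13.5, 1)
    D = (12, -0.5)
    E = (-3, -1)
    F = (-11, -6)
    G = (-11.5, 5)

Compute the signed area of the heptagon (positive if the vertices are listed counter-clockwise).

-123.625

Σ = (-6) + (-29) + (-18.75) + (-13.5) + (7) + (-124) + (-63) = -247.25
Signed area = Σ/2 = -123.625 (negative ⇒ clockwise traversal).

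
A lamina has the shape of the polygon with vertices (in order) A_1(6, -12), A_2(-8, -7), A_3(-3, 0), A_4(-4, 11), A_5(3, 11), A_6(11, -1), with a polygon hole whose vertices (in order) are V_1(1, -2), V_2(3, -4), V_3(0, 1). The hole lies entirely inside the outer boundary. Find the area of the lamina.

Outer boundary:
Apply the shoelace formula: 2A = Σ (x_i·y_{i+1} − x_{i+1}·y_i), indices taken mod 6.
Cross-terms: -138, -21, -33, -77, -124, -126  ⇒  Σ = -519
Area = |Σ|/2 = 259.5.
Hole:
Apply the shoelace formula: 2A = Σ (x_i·y_{i+1} − x_{i+1}·y_i), indices taken mod 3.
Σ = (2) + (3) + (-1) = 4
Area = |Σ|/2 = 2.
Net area = 259.5 − 2 = 257.5.

257.5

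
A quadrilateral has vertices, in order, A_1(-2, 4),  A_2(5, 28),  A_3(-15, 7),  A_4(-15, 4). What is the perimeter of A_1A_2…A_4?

70

|A_1A_2| = √((7)² + (24)²) = √625 = 25
|A_2A_3| = √((-20)² + (-21)²) = √841 = 29
|A_3A_4| = √((0)² + (-3)²) = √9 = 3
|A_4A_1| = √((13)² + (0)²) = √169 = 13
Perimeter = 25 + 29 + 3 + 13 = 70.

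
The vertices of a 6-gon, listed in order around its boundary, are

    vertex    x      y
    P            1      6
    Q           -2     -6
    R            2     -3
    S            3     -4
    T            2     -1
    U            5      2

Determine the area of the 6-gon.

33.5

Apply the surveyor's formula: 2A = Σ (x_i·y_{i+1} − x_{i+1}·y_i), indices taken mod 6.
P→Q: (1)(-6) − (-2)(6) = 6
Q→R: (-2)(-3) − (2)(-6) = 18
R→S: (2)(-4) − (3)(-3) = 1
S→T: (3)(-1) − (2)(-4) = 5
T→U: (2)(2) − (5)(-1) = 9
U→P: (5)(6) − (1)(2) = 28
Σ = 67
Area = |Σ|/2 = 33.5.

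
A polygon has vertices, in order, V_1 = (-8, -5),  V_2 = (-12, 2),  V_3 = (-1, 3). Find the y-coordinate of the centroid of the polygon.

0

Apply the shoelace (surveyor's) formula. First the cross-terms c_i = x_i·y_{i+1} − x_{i+1}·y_i:
  -76, -34, 29  ⇒  2A = -81, A = -40.5.
Then Σ (y_i + y_{i+1})·c_i = 0, so ȳ = 0 / (6·(-40.5)) = 0.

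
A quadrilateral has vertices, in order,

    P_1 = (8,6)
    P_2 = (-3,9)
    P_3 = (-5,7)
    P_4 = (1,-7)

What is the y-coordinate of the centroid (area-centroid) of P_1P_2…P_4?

Apply Gauss's area formula. First the cross-terms c_i = x_i·y_{i+1} − x_{i+1}·y_i:
  90, 24, 28, 62  ⇒  2A = 204, A = 102.
Then Σ (y_i + y_{i+1})·c_i = 1672, so ȳ = 1672 / (6·102) = 418/153.

418/153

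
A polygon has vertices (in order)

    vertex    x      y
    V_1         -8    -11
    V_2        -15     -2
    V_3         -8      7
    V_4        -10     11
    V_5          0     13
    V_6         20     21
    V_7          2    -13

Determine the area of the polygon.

Σ = (-149) + (-121) + (-18) + (-130) + (-260) + (-302) + (-126) = -1106
Area = |Σ|/2 = 553.

553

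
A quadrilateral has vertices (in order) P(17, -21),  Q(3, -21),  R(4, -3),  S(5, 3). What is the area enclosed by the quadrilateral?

Apply the shoelace formula: 2A = Σ (x_i·y_{i+1} − x_{i+1}·y_i), indices taken mod 4.
Cross-terms: -294, 75, 27, -156  ⇒  Σ = -348
Area = |Σ|/2 = 174.

174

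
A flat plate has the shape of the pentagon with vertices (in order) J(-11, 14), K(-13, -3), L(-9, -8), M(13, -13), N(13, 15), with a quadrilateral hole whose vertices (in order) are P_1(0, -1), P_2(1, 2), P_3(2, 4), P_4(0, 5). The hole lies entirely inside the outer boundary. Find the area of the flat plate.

606.5

Outer boundary:
Apply the shoelace formula: 2A = Σ (x_i·y_{i+1} − x_{i+1}·y_i), indices taken mod 5.
Σ = (215) + (77) + (221) + (364) + (347) = 1224
Area = |Σ|/2 = 612.
Hole:
Σ = (1) + (0) + (10) + (0) = 11
Area = |Σ|/2 = 5.5.
Net area = 612 − 5.5 = 606.5.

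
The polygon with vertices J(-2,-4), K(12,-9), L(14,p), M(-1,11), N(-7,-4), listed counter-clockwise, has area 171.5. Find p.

The doubled signed area Σ (x_i y_{i+1} − x_{i+1} y_i) is linear in p.
With p=0 it equals 447; the coefficient of p is 13 (from the two edges through L).
So 13·p + 447 = 2·171.5 = 343 ⇒ p = -8.

-8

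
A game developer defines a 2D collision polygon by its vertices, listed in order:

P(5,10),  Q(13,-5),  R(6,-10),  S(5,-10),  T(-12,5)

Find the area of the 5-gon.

252.5

Apply the shoelace formula: 2A = Σ (x_i·y_{i+1} − x_{i+1}·y_i), indices taken mod 5.
Σ = (-155) + (-100) + (-10) + (-95) + (-145) = -505
Area = |Σ|/2 = 252.5.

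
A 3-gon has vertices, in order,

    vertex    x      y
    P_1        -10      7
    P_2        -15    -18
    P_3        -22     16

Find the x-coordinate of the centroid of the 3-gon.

Apply the shoelace formula. First the cross-terms c_i = x_i·y_{i+1} − x_{i+1}·y_i:
  285, -636, 6  ⇒  2A = -345, A = -172.5.
Then Σ (x_i + x_{i+1})·c_i = 16215, so x̄ = 16215 / (6·(-172.5)) = -47/3.

-47/3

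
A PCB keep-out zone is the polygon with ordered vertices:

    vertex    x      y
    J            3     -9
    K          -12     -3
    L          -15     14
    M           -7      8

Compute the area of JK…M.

156.5

Σ = (-117) + (-213) + (-22) + (39) = -313
Area = |Σ|/2 = 156.5.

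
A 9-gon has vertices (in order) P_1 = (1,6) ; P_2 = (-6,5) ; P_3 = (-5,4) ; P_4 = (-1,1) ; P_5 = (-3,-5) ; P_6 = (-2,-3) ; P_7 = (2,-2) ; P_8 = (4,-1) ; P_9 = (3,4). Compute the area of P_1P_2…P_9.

48.5

Apply the shoelace formula: 2A = Σ (x_i·y_{i+1} − x_{i+1}·y_i), indices taken mod 9.
Σ = (41) + (1) + (-1) + (8) + (-1) + (10) + (6) + (19) + (14) = 97
Area = |Σ|/2 = 48.5.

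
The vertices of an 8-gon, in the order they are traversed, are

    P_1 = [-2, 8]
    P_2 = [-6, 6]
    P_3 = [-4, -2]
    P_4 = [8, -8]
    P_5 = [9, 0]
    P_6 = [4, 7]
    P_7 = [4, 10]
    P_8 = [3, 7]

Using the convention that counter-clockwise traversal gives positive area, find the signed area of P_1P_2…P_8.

151.5

Σ = (36) + (36) + (48) + (72) + (63) + (12) + (-2) + (38) = 303
Signed area = Σ/2 = 151.5 (positive ⇒ counter-clockwise traversal).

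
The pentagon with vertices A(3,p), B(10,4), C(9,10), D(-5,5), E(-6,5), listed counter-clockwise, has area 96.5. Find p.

-2

Write out the shoelace sum; only the two edges meeting at A involve p:
2·Area = [((-6)·p − 3·5) + (3·4 − 10·p)] + 164
       = -16·p + 161 = 193
⇒ p = -2.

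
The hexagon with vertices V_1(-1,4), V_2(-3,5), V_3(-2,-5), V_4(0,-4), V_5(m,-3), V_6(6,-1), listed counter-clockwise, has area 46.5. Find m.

4

Write out the shoelace sum; only the two edges meeting at V_5 involve m:
2·Area = [(0·(-3) − m·(-4)) + (m·(-1) − 6·(-3))] + 63
       = 3·m + 81 = 93
⇒ m = 4.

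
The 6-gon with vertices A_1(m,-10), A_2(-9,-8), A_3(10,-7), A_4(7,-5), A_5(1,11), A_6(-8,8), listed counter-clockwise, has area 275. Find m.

Write out the shoelace sum; only the two edges meeting at A_1 involve m:
2·Area = [((-8)·(-10) − m·8) + (m·(-8) − (-9)·(-10))] + 320
       = -16·m + 310 = 550
⇒ m = -15.

-15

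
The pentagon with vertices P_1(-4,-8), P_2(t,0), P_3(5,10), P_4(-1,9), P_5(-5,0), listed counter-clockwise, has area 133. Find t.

Write out the shoelace sum; only the two edges meeting at P_2 involve t:
2·Area = [((-4)·0 − t·(-8)) + (t·10 − 5·0)] + 140
       = 18·t + 140 = 266
⇒ t = 7.

7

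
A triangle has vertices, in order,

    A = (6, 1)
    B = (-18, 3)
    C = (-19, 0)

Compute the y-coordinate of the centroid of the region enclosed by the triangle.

4/3

Apply the surveyor's formula. First the cross-terms c_i = x_i·y_{i+1} − x_{i+1}·y_i:
  36, 57, -19  ⇒  2A = 74, A = 37.
Then Σ (y_i + y_{i+1})·c_i = 296, so ȳ = 296 / (6·37) = 4/3.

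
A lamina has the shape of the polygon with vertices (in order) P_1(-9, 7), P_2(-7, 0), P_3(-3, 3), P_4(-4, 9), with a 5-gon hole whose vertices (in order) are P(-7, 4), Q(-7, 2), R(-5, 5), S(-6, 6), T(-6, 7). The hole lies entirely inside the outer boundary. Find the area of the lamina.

Outer boundary:
Σ = (49) + (-21) + (-15) + (53) = 66
Area = |Σ|/2 = 33.
Hole:
Cross-terms: 14, -25, 0, -6, 25  ⇒  Σ = 8
Area = |Σ|/2 = 4.
Net area = 33 − 4 = 29.

29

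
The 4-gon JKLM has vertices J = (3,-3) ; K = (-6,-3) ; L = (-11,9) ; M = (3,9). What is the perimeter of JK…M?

48

|JK| = √((-9)² + (0)²) = √81 = 9
|KL| = √((-5)² + (12)²) = √169 = 13
|LM| = √((14)² + (0)²) = √196 = 14
|MJ| = √((0)² + (-12)²) = √144 = 12
Perimeter = 9 + 13 + 14 + 12 = 48.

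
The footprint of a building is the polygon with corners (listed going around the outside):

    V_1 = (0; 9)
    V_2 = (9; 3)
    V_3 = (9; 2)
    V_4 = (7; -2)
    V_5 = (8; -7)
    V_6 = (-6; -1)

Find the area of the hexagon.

Cross-terms: -81, -9, -32, -33, -50, -54  ⇒  Σ = -259
Area = |Σ|/2 = 129.5.

129.5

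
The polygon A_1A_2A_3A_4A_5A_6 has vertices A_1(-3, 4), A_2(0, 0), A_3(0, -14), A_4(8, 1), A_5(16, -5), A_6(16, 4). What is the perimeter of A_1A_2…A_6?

|A_1A_2| = √((3)² + (-4)²) = √25 = 5
|A_2A_3| = √((0)² + (-14)²) = √196 = 14
|A_3A_4| = √((8)² + (15)²) = √289 = 17
|A_4A_5| = √((8)² + (-6)²) = √100 = 10
|A_5A_6| = √((0)² + (9)²) = √81 = 9
|A_6A_1| = √((-19)² + (0)²) = √361 = 19
Perimeter = 5 + 14 + 17 + 10 + 9 + 19 = 74.

74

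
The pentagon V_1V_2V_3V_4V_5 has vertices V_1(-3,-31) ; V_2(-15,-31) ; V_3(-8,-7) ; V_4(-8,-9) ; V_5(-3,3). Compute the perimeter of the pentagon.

|V_1V_2| = √((-12)² + (0)²) = √144 = 12
|V_2V_3| = √((7)² + (24)²) = √625 = 25
|V_3V_4| = √((0)² + (-2)²) = √4 = 2
|V_4V_5| = √((5)² + (12)²) = √169 = 13
|V_5V_1| = √((0)² + (-34)²) = √1156 = 34
Perimeter = 12 + 25 + 2 + 13 + 34 = 86.

86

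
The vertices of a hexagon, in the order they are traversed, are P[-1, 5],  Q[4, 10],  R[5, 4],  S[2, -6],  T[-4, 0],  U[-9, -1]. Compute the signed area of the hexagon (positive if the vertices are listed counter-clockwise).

Apply the shoelace (surveyor's) formula: 2A = Σ (x_i·y_{i+1} − x_{i+1}·y_i), indices taken mod 6.
P→Q: (-1)(10) − (4)(5) = -30
Q→R: (4)(4) − (5)(10) = -34
R→S: (5)(-6) − (2)(4) = -38
S→T: (2)(0) − (-4)(-6) = -24
T→U: (-4)(-1) − (-9)(0) = 4
U→P: (-9)(5) − (-1)(-1) = -46
Σ = -168
Signed area = Σ/2 = -84 (negative ⇒ clockwise traversal).

-84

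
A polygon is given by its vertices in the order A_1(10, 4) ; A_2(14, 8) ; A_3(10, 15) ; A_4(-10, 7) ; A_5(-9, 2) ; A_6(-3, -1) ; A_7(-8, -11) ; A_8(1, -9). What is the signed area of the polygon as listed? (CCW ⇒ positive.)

Apply Gauss's area formula: 2A = Σ (x_i·y_{i+1} − x_{i+1}·y_i), indices taken mod 8.
A_1→A_2: (10)(8) − (14)(4) = 24
A_2→A_3: (14)(15) − (10)(8) = 130
A_3→A_4: (10)(7) − (-10)(15) = 220
A_4→A_5: (-10)(2) − (-9)(7) = 43
A_5→A_6: (-9)(-1) − (-3)(2) = 15
A_6→A_7: (-3)(-11) − (-8)(-1) = 25
A_7→A_8: (-8)(-9) − (1)(-11) = 83
A_8→A_1: (1)(4) − (10)(-9) = 94
Σ = 634
Signed area = Σ/2 = 317 (positive ⇒ counter-clockwise traversal).

317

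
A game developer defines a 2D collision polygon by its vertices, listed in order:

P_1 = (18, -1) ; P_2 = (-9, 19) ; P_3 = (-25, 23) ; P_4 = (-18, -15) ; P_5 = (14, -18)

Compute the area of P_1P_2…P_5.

1117

Apply the shoelace (surveyor's) formula: 2A = Σ (x_i·y_{i+1} − x_{i+1}·y_i), indices taken mod 5.
P_1→P_2: (18)(19) − (-9)(-1) = 333
P_2→P_3: (-9)(23) − (-25)(19) = 268
P_3→P_4: (-25)(-15) − (-18)(23) = 789
P_4→P_5: (-18)(-18) − (14)(-15) = 534
P_5→P_1: (14)(-1) − (18)(-18) = 310
Σ = 2234
Area = |Σ|/2 = 1117.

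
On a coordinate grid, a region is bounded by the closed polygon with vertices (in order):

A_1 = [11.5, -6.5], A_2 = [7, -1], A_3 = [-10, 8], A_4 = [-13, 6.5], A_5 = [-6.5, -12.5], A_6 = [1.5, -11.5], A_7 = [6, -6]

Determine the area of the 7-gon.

Apply the surveyor's formula: 2A = Σ (x_i·y_{i+1} − x_{i+1}·y_i), indices taken mod 7.
Σ = (34) + (46) + (39) + (204.75) + (93.5) + (60) + (30) = 507.25
Area = |Σ|/2 = 253.625.

253.625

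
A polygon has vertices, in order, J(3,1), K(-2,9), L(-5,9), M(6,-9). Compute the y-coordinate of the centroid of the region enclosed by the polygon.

32/15

Apply the surveyor's formula. First the cross-terms c_i = x_i·y_{i+1} − x_{i+1}·y_i:
  29, 27, -9, 33  ⇒  2A = 80, A = 40.
Then Σ (y_i + y_{i+1})·c_i = 512, so ȳ = 512 / (6·40) = 32/15.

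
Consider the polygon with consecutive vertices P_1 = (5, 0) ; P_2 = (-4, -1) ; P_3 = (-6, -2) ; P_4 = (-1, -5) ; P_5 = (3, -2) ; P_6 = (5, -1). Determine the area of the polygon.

Apply Gauss's area formula: 2A = Σ (x_i·y_{i+1} − x_{i+1}·y_i), indices taken mod 6.
Σ = (-5) + (2) + (28) + (17) + (7) + (5) = 54
Area = |Σ|/2 = 27.

27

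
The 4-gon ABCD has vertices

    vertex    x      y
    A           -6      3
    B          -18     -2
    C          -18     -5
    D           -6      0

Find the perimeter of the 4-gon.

32

|AB| = √((-12)² + (-5)²) = √169 = 13
|BC| = √((0)² + (-3)²) = √9 = 3
|CD| = √((12)² + (5)²) = √169 = 13
|DA| = √((0)² + (3)²) = √9 = 3
Perimeter = 13 + 3 + 13 + 3 = 32.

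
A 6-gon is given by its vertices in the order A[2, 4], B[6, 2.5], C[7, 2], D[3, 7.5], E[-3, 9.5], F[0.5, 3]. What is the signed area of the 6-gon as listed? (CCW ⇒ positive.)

Apply the shoelace (surveyor's) formula: 2A = Σ (x_i·y_{i+1} − x_{i+1}·y_i), indices taken mod 6.
Cross-terms: -19, -5.5, 46.5, 51, -13.75, -4  ⇒  Σ = 55.25
Signed area = Σ/2 = 27.625 (positive ⇒ counter-clockwise traversal).

27.625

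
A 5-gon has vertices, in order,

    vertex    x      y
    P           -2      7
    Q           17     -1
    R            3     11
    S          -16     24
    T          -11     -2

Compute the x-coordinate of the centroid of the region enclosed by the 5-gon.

-1353/268

Apply the shoelace formula. First the cross-terms c_i = x_i·y_{i+1} − x_{i+1}·y_i:
  -117, 190, 248, 296, -81  ⇒  2A = 536, A = 268.
Then Σ (x_i + x_{i+1})·c_i = -8118, so x̄ = -8118 / (6·268) = -1353/268.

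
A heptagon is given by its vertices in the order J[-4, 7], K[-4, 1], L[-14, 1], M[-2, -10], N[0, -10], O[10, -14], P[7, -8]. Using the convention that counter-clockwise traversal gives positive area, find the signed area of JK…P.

Apply Gauss's area formula: 2A = Σ (x_i·y_{i+1} − x_{i+1}·y_i), indices taken mod 7.
Σ = (24) + (10) + (142) + (20) + (100) + (18) + (17) = 331
Signed area = Σ/2 = 165.5 (positive ⇒ counter-clockwise traversal).

165.5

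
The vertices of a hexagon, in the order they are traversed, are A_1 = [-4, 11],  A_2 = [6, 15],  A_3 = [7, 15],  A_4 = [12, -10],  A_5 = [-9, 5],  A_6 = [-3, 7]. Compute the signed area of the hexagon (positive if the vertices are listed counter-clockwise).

-237

Σ = (-126) + (-15) + (-250) + (-30) + (-48) + (-5) = -474
Signed area = Σ/2 = -237 (negative ⇒ clockwise traversal).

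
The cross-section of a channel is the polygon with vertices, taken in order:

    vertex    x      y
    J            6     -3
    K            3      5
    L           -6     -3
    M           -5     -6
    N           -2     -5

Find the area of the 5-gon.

Apply the shoelace formula: 2A = Σ (x_i·y_{i+1} − x_{i+1}·y_i), indices taken mod 5.
Σ = (39) + (21) + (21) + (13) + (36) = 130
Area = |Σ|/2 = 65.

65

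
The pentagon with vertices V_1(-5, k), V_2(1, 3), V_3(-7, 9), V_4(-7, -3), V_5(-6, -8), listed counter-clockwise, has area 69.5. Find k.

-6

Write out the shoelace sum; only the two edges meeting at V_1 involve k:
2·Area = [((-6)·k − (-5)·(-8)) + ((-5)·3 − 1·k)] + 152
       = -7·k + 97 = 139
⇒ k = -6.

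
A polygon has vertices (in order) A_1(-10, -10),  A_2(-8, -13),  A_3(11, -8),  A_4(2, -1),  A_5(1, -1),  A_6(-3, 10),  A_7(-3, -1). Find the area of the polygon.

160.5

Apply the shoelace formula: 2A = Σ (x_i·y_{i+1} − x_{i+1}·y_i), indices taken mod 7.
Σ = (50) + (207) + (5) + (-1) + (7) + (33) + (20) = 321
Area = |Σ|/2 = 160.5.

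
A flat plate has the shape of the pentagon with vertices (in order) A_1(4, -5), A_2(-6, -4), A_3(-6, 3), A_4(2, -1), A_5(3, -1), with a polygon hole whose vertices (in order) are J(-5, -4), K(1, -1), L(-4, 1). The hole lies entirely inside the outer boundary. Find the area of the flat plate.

Outer boundary:
Cross-terms: -46, -42, 0, 1, -11  ⇒  Σ = -98
Area = |Σ|/2 = 49.
Hole:
Apply the surveyor's formula: 2A = Σ (x_i·y_{i+1} − x_{i+1}·y_i), indices taken mod 3.
Σ = (9) + (-3) + (21) = 27
Area = |Σ|/2 = 13.5.
Net area = 49 − 13.5 = 35.5.

35.5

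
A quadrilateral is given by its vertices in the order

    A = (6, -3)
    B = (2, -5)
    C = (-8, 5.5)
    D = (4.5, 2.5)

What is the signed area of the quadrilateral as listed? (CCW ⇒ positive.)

-63.125

Apply Gauss's area formula: 2A = Σ (x_i·y_{i+1} − x_{i+1}·y_i), indices taken mod 4.
Σ = (-24) + (-29) + (-44.75) + (-28.5) = -126.25
Signed area = Σ/2 = -63.125 (negative ⇒ clockwise traversal).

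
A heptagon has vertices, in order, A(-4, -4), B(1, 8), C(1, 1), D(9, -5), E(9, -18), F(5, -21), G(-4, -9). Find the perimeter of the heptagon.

68

|AB| = √((5)² + (12)²) = √169 = 13
|BC| = √((0)² + (-7)²) = √49 = 7
|CD| = √((8)² + (-6)²) = √100 = 10
|DE| = √((0)² + (-13)²) = √169 = 13
|EF| = √((-4)² + (-3)²) = √25 = 5
|FG| = √((-9)² + (12)²) = √225 = 15
|GA| = √((0)² + (5)²) = √25 = 5
Perimeter = 13 + 7 + 10 + 13 + 5 + 15 + 5 = 68.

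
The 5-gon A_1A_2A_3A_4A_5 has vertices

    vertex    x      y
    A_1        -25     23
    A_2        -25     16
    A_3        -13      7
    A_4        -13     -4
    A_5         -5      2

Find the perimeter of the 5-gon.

72

|A_1A_2| = √((0)² + (-7)²) = √49 = 7
|A_2A_3| = √((12)² + (-9)²) = √225 = 15
|A_3A_4| = √((0)² + (-11)²) = √121 = 11
|A_4A_5| = √((8)² + (6)²) = √100 = 10
|A_5A_1| = √((-20)² + (21)²) = √841 = 29
Perimeter = 7 + 15 + 11 + 10 + 29 = 72.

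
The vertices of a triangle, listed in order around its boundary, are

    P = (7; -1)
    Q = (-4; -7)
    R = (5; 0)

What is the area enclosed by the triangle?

Apply the shoelace formula: 2A = Σ (x_i·y_{i+1} − x_{i+1}·y_i), indices taken mod 3.
Cross-terms: -53, 35, -5  ⇒  Σ = -23
Area = |Σ|/2 = 11.5.

11.5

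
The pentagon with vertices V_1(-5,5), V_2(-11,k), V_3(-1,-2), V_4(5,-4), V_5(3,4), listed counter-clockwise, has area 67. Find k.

Write out the shoelace sum; only the two edges meeting at V_2 involve k:
2·Area = [((-5)·k − (-11)·5) + ((-11)·(-2) − (-1)·k)] + 81
       = -4·k + 158 = 134
⇒ k = 6.

6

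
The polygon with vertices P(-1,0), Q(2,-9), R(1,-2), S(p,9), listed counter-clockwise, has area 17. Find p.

1

The doubled signed area Σ (x_i y_{i+1} − x_{i+1} y_i) is linear in p.
With p=0 it equals 32; the coefficient of p is 2 (from the two edges through S).
So 2·p + 32 = 2·17 = 34 ⇒ p = 1.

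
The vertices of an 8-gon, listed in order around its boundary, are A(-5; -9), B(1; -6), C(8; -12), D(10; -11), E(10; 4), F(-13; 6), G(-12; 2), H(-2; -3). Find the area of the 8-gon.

Apply Gauss's area formula: 2A = Σ (x_i·y_{i+1} − x_{i+1}·y_i), indices taken mod 8.
A→B: (-5)(-6) − (1)(-9) = 39
B→C: (1)(-12) − (8)(-6) = 36
C→D: (8)(-11) − (10)(-12) = 32
D→E: (10)(4) − (10)(-11) = 150
E→F: (10)(6) − (-13)(4) = 112
F→G: (-13)(2) − (-12)(6) = 46
G→H: (-12)(-3) − (-2)(2) = 40
H→A: (-2)(-9) − (-5)(-3) = 3
Σ = 458
Area = |Σ|/2 = 229.

229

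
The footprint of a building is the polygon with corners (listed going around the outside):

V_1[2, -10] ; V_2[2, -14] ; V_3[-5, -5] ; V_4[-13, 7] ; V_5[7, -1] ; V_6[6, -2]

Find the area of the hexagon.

144

Apply the surveyor's formula: 2A = Σ (x_i·y_{i+1} − x_{i+1}·y_i), indices taken mod 6.
Σ = (-8) + (-80) + (-100) + (-36) + (-8) + (-56) = -288
Area = |Σ|/2 = 144.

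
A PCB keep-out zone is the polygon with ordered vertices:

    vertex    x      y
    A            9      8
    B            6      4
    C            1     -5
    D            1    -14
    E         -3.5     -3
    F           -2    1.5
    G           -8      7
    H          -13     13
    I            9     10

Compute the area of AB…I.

Apply Gauss's area formula: 2A = Σ (x_i·y_{i+1} − x_{i+1}·y_i), indices taken mod 9.
Σ = (-12) + (-34) + (-9) + (-52) + (-11.25) + (-2) + (-13) + (-247) + (-18) = -398.25
Area = |Σ|/2 = 199.125.

199.125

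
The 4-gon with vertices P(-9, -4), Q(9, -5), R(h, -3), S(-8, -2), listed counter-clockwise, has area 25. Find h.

2

Write out the shoelace sum; only the two edges meeting at R involve h:
2·Area = [(9·(-3) − h·(-5)) + (h·(-2) − (-8)·(-3))] + 95
       = 3·h + 44 = 50
⇒ h = 2.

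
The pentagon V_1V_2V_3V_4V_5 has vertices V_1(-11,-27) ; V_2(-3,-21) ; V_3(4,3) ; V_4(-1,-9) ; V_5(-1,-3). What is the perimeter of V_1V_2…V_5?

|V_1V_2| = √((8)² + (6)²) = √100 = 10
|V_2V_3| = √((7)² + (24)²) = √625 = 25
|V_3V_4| = √((-5)² + (-12)²) = √169 = 13
|V_4V_5| = √((0)² + (6)²) = √36 = 6
|V_5V_1| = √((-10)² + (-24)²) = √676 = 26
Perimeter = 10 + 25 + 13 + 6 + 26 = 80.

80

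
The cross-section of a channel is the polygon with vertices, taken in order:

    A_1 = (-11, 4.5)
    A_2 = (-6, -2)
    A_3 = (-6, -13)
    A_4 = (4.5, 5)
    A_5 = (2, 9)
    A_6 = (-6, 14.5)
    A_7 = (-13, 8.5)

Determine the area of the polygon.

214.75

Σ = (49) + (66) + (28.5) + (30.5) + (83) + (137.5) + (35) = 429.5
Area = |Σ|/2 = 214.75.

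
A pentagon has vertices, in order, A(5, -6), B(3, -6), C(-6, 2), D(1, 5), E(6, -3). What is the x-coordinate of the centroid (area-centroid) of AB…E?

77/96

Apply the surveyor's formula. First the cross-terms c_i = x_i·y_{i+1} − x_{i+1}·y_i:
  -12, -30, -32, -33, -21  ⇒  2A = -128, A = -64.
Then Σ (x_i + x_{i+1})·c_i = -308, so x̄ = -308 / (6·(-64)) = 77/96.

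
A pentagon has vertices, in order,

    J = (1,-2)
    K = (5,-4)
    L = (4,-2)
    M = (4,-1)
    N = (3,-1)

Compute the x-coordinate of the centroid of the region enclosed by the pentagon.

Apply the surveyor's formula. First the cross-terms c_i = x_i·y_{i+1} − x_{i+1}·y_i:
  6, 6, 4, -1, -5  ⇒  2A = 10, A = 5.
Then Σ (x_i + x_{i+1})·c_i = 95, so x̄ = 95 / (6·5) = 19/6.

19/6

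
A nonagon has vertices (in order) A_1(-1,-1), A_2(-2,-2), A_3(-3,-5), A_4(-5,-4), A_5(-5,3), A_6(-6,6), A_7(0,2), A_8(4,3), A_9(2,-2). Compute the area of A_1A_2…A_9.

Apply the surveyor's formula: 2A = Σ (x_i·y_{i+1} − x_{i+1}·y_i), indices taken mod 9.
Cross-terms: 0, 4, -13, -35, -12, -12, -8, -14, -4  ⇒  Σ = -94
Area = |Σ|/2 = 47.

47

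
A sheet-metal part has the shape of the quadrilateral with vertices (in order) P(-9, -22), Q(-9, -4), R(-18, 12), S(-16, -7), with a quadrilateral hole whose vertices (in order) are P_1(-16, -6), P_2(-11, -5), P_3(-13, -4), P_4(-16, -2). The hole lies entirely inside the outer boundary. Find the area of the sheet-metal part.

Outer boundary:
Σ = (-162) + (-180) + (318) + (289) = 265
Area = |Σ|/2 = 132.5.
Hole:
Cross-terms: 14, -21, -38, 64  ⇒  Σ = 19
Area = |Σ|/2 = 9.5.
Net area = 132.5 − 9.5 = 123.

123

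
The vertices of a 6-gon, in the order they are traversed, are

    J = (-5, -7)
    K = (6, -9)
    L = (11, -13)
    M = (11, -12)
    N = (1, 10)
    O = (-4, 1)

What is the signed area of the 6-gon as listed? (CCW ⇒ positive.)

Apply Gauss's area formula: 2A = Σ (x_i·y_{i+1} − x_{i+1}·y_i), indices taken mod 6.
Cross-terms: 87, 21, 11, 122, 41, 33  ⇒  Σ = 315
Signed area = Σ/2 = 157.5 (positive ⇒ counter-clockwise traversal).

157.5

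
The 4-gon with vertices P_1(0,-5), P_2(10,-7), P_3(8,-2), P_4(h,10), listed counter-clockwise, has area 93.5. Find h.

Write out the shoelace sum; only the two edges meeting at P_4 involve h:
2·Area = [(8·10 − h·(-2)) + (h·(-5) − 0·10)] + 86
       = -3·h + 166 = 187
⇒ h = -7.

-7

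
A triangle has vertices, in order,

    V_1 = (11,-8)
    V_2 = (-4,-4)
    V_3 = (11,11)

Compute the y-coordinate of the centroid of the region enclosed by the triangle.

Apply the shoelace formula. First the cross-terms c_i = x_i·y_{i+1} − x_{i+1}·y_i:
  -76, 0, -209  ⇒  2A = -285, A = -142.5.
Then Σ (y_i + y_{i+1})·c_i = 285, so ȳ = 285 / (6·(-142.5)) = -1/3.

-1/3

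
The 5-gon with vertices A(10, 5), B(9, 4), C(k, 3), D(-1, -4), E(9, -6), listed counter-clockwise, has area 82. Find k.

The doubled signed area Σ (x_i y_{i+1} − x_{i+1} y_i) is linear in k.
With k=0 it equals 172; the coefficient of k is -8 (from the two edges through C).
So -8·k + 172 = 2·82 = 164 ⇒ k = 1.

1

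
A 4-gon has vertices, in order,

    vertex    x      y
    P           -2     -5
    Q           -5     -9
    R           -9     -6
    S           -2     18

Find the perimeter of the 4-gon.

|PQ| = √((-3)² + (-4)²) = √25 = 5
|QR| = √((-4)² + (3)²) = √25 = 5
|RS| = √((7)² + (24)²) = √625 = 25
|SP| = √((0)² + (-23)²) = √529 = 23
Perimeter = 5 + 5 + 25 + 23 = 58.

58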